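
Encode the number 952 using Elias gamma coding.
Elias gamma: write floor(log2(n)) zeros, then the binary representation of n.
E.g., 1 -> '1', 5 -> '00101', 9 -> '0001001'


num_bits = floor(log2(952)) + 1 = 10
leading_zeros = num_bits - 1 = 9
binary(952) = 1110111000

Elias gamma(952) = '000000000' + '1110111000' = 0000000001110111000 (19 bits)


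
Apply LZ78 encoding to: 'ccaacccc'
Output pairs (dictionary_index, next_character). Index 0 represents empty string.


LZ78 encoding steps:
Dictionary: {0: ''}
Step 1: w='' (idx 0), next='c' -> output (0, 'c'), add 'c' as idx 1
Step 2: w='c' (idx 1), next='a' -> output (1, 'a'), add 'ca' as idx 2
Step 3: w='' (idx 0), next='a' -> output (0, 'a'), add 'a' as idx 3
Step 4: w='c' (idx 1), next='c' -> output (1, 'c'), add 'cc' as idx 4
Step 5: w='cc' (idx 4), end of input -> output (4, '')


Encoded: [(0, 'c'), (1, 'a'), (0, 'a'), (1, 'c'), (4, '')]


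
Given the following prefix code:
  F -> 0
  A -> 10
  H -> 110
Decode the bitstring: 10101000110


Decoding step by step:
Bits 10 -> A
Bits 10 -> A
Bits 10 -> A
Bits 0 -> F
Bits 0 -> F
Bits 110 -> H


Decoded message: AAAFFH


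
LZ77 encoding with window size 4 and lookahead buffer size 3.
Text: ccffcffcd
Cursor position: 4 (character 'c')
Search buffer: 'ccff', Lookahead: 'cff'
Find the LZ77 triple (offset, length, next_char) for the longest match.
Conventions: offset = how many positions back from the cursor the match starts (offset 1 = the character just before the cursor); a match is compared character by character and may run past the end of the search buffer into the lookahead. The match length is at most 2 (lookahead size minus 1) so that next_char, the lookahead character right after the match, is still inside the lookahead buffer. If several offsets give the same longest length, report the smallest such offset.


Try each offset into the search buffer:
  offset=1 (pos 3, char 'f'): match length 0
  offset=2 (pos 2, char 'f'): match length 0
  offset=3 (pos 1, char 'c'): match length 2
  offset=4 (pos 0, char 'c'): match length 1
Longest match has length 2 at offset 3.
next_char = character at position 4 + 2 = 6 -> 'f'

Best match: offset=3, length=2 (matching 'cf' starting at position 1)
LZ77 triple: (3, 2, 'f')


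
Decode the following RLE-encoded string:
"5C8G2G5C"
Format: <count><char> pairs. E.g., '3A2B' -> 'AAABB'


Expanding each <count><char> pair:
  5C -> 'CCCCC'
  8G -> 'GGGGGGGG'
  2G -> 'GG'
  5C -> 'CCCCC'

Decoded = CCCCCGGGGGGGGGGCCCCC


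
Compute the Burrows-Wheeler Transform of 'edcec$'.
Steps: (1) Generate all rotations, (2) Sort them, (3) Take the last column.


Rotations (sorted):
  0: $edcec -> last char: c
  1: c$edce -> last char: e
  2: cec$ed -> last char: d
  3: dcec$e -> last char: e
  4: ec$edc -> last char: c
  5: edcec$ -> last char: $


BWT = cedec$


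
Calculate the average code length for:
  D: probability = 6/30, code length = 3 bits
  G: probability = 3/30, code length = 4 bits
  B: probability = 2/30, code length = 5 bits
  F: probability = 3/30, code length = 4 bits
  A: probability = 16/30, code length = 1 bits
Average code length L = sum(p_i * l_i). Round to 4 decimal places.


Weighted contributions p_i * l_i:
  D: (6/30) * 3 = 18/30
  G: (3/30) * 4 = 12/30
  B: (2/30) * 5 = 10/30
  F: (3/30) * 4 = 12/30
  A: (16/30) * 1 = 16/30
Sum = (18 + 12 + 10 + 12 + 16)/30 = 68/30

L = 68/30 = 2.2667 bits/symbol


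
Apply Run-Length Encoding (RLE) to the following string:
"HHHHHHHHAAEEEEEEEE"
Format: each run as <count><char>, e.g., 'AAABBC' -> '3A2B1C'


Scanning runs left to right:
  i=0: run of 'H' x 8 -> '8H'
  i=8: run of 'A' x 2 -> '2A'
  i=10: run of 'E' x 8 -> '8E'

RLE = 8H2A8E


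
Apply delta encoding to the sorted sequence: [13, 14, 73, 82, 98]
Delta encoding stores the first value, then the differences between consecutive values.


First value: 13
Deltas:
  14 - 13 = 1
  73 - 14 = 59
  82 - 73 = 9
  98 - 82 = 16


Delta encoded: [13, 1, 59, 9, 16]


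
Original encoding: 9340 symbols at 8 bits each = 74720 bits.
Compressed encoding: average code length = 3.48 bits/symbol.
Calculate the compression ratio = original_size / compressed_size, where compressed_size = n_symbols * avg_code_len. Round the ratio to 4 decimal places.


original_size = n_symbols * orig_bits = 9340 * 8 = 74720 bits
compressed_size = n_symbols * avg_code_len = 9340 * 3.48 = 32503.2 bits
ratio = original_size / compressed_size = 74720 / 32503.2 = 2.2989

Compression ratio = 2.2989


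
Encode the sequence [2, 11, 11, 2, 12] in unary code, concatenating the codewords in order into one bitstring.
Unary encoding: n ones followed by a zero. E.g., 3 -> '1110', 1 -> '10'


Encode each number as n ones followed by a terminating 0:
  2 -> 110 (3 bits)
  11 -> 111111111110 (12 bits)
  11 -> 111111111110 (12 bits)
  2 -> 110 (3 bits)
  12 -> 1111111111110 (13 bits)
Total length = 3 + 12 + 12 + 3 + 13 = 43 bits.

Unary([2, 11, 11, 2, 12]) = 1101111111111101111111111101101111111111110 (43 bits)


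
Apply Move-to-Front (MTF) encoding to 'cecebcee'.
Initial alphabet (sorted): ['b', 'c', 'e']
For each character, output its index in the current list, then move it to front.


MTF encoding:
'c': index 1 in ['b', 'c', 'e'] -> ['c', 'b', 'e']
'e': index 2 in ['c', 'b', 'e'] -> ['e', 'c', 'b']
'c': index 1 in ['e', 'c', 'b'] -> ['c', 'e', 'b']
'e': index 1 in ['c', 'e', 'b'] -> ['e', 'c', 'b']
'b': index 2 in ['e', 'c', 'b'] -> ['b', 'e', 'c']
'c': index 2 in ['b', 'e', 'c'] -> ['c', 'b', 'e']
'e': index 2 in ['c', 'b', 'e'] -> ['e', 'c', 'b']
'e': index 0 in ['e', 'c', 'b'] -> ['e', 'c', 'b']


Output: [1, 2, 1, 1, 2, 2, 2, 0]


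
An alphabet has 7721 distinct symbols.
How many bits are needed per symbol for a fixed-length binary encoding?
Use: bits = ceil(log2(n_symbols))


log2(7721) = 12.9146
Bracket: 2^12 = 4096 < 7721 <= 2^13 = 8192
So ceil(log2(7721)) = 13

bits = ceil(log2(7721)) = ceil(12.9146) = 13 bits


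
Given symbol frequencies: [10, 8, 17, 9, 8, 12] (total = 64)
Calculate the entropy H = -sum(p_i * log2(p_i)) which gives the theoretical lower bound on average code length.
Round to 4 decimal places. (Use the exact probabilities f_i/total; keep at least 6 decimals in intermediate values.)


Per-symbol terms -p_i * log2(p_i) with p_i = f_i/64:
  p = 10/64 = 0.156250: log2(p) = -2.678072, -p*log2(p) = 0.418449
  p = 8/64 = 0.125000: log2(p) = -3.000000, -p*log2(p) = 0.375000
  p = 17/64 = 0.265625: log2(p) = -1.912537, -p*log2(p) = 0.508018
  p = 9/64 = 0.140625: log2(p) = -2.830075, -p*log2(p) = 0.397979
  p = 8/64 = 0.125000: log2(p) = -3.000000, -p*log2(p) = 0.375000
  p = 12/64 = 0.187500: log2(p) = -2.415037, -p*log2(p) = 0.452820
H = 0.418449 + 0.375000 + 0.508018 + 0.397979 + 0.375000 + 0.452820 = 2.527266

H = 2.5273 bits/symbol


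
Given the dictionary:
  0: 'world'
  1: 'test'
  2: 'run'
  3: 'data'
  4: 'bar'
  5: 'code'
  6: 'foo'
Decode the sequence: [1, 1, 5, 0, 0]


Look up each index in the dictionary:
  1 -> 'test'
  1 -> 'test'
  5 -> 'code'
  0 -> 'world'
  0 -> 'world'

Decoded: "test test code world world"


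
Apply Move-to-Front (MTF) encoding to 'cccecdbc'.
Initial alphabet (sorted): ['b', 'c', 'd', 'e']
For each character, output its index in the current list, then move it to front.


MTF encoding:
'c': index 1 in ['b', 'c', 'd', 'e'] -> ['c', 'b', 'd', 'e']
'c': index 0 in ['c', 'b', 'd', 'e'] -> ['c', 'b', 'd', 'e']
'c': index 0 in ['c', 'b', 'd', 'e'] -> ['c', 'b', 'd', 'e']
'e': index 3 in ['c', 'b', 'd', 'e'] -> ['e', 'c', 'b', 'd']
'c': index 1 in ['e', 'c', 'b', 'd'] -> ['c', 'e', 'b', 'd']
'd': index 3 in ['c', 'e', 'b', 'd'] -> ['d', 'c', 'e', 'b']
'b': index 3 in ['d', 'c', 'e', 'b'] -> ['b', 'd', 'c', 'e']
'c': index 2 in ['b', 'd', 'c', 'e'] -> ['c', 'b', 'd', 'e']


Output: [1, 0, 0, 3, 1, 3, 3, 2]


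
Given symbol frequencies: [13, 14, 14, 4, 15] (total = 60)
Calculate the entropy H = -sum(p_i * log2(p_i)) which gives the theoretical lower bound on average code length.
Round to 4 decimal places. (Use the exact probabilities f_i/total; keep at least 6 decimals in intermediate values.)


Per-symbol terms -p_i * log2(p_i) with p_i = f_i/60:
  p = 13/60 = 0.216667: log2(p) = -2.206451, -p*log2(p) = 0.478064
  p = 14/60 = 0.233333: log2(p) = -2.099536, -p*log2(p) = 0.489892
  p = 14/60 = 0.233333: log2(p) = -2.099536, -p*log2(p) = 0.489892
  p = 4/60 = 0.066667: log2(p) = -3.906891, -p*log2(p) = 0.260459
  p = 15/60 = 0.250000: log2(p) = -2.000000, -p*log2(p) = 0.500000
H = 0.478064 + 0.489892 + 0.489892 + 0.260459 + 0.500000 = 2.218307

H = 2.2183 bits/symbol


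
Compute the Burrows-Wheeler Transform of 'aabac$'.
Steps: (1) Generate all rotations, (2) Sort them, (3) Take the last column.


Rotations (sorted):
  0: $aabac -> last char: c
  1: aabac$ -> last char: $
  2: abac$a -> last char: a
  3: ac$aab -> last char: b
  4: bac$aa -> last char: a
  5: c$aaba -> last char: a


BWT = c$abaa


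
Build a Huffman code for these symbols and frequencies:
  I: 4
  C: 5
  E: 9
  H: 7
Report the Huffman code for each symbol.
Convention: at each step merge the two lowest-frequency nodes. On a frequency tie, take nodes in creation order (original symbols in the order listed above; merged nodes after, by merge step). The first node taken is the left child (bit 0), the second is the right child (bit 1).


Huffman tree construction:
Step 1: Merge I(4) + C(5) = 9
Step 2: Merge H(7) + E(9) = 16
Step 3: Merge (I+C)(9) + (H+E)(16) = 25
Read each symbol's code off the tree from the root (left child = 0, right child = 1).

Codes:
  I: 00 (length 2)
  C: 01 (length 2)
  E: 11 (length 2)
  H: 10 (length 2)
Average code length: 50/25 = 2.0000 bits/symbol


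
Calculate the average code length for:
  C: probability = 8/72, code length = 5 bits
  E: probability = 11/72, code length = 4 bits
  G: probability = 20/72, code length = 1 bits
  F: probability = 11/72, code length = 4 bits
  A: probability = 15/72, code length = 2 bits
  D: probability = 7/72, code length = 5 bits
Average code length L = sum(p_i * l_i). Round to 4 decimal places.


Weighted contributions p_i * l_i:
  C: (8/72) * 5 = 40/72
  E: (11/72) * 4 = 44/72
  G: (20/72) * 1 = 20/72
  F: (11/72) * 4 = 44/72
  A: (15/72) * 2 = 30/72
  D: (7/72) * 5 = 35/72
Sum = (40 + 44 + 20 + 44 + 30 + 35)/72 = 213/72

L = 213/72 = 2.9583 bits/symbol


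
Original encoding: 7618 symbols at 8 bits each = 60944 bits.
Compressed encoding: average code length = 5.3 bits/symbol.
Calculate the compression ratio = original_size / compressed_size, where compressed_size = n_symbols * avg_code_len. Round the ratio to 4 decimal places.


original_size = n_symbols * orig_bits = 7618 * 8 = 60944 bits
compressed_size = n_symbols * avg_code_len = 7618 * 5.3 = 40375.4 bits
ratio = original_size / compressed_size = 60944 / 40375.4 = 1.5094

Compression ratio = 1.5094


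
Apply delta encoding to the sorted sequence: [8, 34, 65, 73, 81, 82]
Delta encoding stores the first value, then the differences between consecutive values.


First value: 8
Deltas:
  34 - 8 = 26
  65 - 34 = 31
  73 - 65 = 8
  81 - 73 = 8
  82 - 81 = 1


Delta encoded: [8, 26, 31, 8, 8, 1]


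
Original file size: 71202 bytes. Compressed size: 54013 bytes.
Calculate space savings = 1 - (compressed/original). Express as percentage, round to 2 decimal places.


ratio = compressed/original = 54013/71202 = 0.758588
savings = 1 - ratio = 1 - 0.758588 = 0.241412
as a percentage: 0.241412 * 100 = 24.14%

Space savings = 1 - 54013/71202 = 24.14%


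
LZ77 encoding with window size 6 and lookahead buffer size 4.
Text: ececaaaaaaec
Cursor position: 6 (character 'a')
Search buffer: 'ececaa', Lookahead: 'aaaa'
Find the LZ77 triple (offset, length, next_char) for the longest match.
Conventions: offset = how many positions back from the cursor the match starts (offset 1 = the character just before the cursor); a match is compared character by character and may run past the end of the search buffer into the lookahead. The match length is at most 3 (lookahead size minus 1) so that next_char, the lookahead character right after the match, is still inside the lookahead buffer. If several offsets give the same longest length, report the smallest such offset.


Try each offset into the search buffer:
  offset=1 (pos 5, char 'a'): match length 3
  offset=2 (pos 4, char 'a'): match length 3
  offset=3 (pos 3, char 'c'): match length 0
  offset=4 (pos 2, char 'e'): match length 0
  offset=5 (pos 1, char 'c'): match length 0
  offset=6 (pos 0, char 'e'): match length 0
Longest match has length 3, found at offsets 1, 2; take the smallest, offset 1.
next_char = character at position 6 + 3 = 9 -> 'a'

Best match: offset=1, length=3 (matching 'aaa' starting at position 5)
LZ77 triple: (1, 3, 'a')


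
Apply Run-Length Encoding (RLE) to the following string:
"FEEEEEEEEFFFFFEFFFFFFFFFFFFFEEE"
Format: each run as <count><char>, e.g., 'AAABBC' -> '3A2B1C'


Scanning runs left to right:
  i=0: run of 'F' x 1 -> '1F'
  i=1: run of 'E' x 8 -> '8E'
  i=9: run of 'F' x 5 -> '5F'
  i=14: run of 'E' x 1 -> '1E'
  i=15: run of 'F' x 13 -> '13F'
  i=28: run of 'E' x 3 -> '3E'

RLE = 1F8E5F1E13F3E


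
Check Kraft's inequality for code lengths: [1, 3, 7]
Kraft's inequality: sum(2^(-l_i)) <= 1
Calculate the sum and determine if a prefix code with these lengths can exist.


Sum = 2^(-1) + 2^(-3) + 2^(-7)
    = 0.5 + 0.125 + 0.0078125
    = 81/128 = 0.6328125
Since 0.6328125 <= 1, Kraft's inequality IS satisfied.
A prefix code with these lengths CAN exist.

Kraft sum = 0.6328125. Satisfied.


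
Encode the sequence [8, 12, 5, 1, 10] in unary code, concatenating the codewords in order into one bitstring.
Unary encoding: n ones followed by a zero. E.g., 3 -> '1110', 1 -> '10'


Encode each number as n ones followed by a terminating 0:
  8 -> 111111110 (9 bits)
  12 -> 1111111111110 (13 bits)
  5 -> 111110 (6 bits)
  1 -> 10 (2 bits)
  10 -> 11111111110 (11 bits)
Total length = 9 + 13 + 6 + 2 + 11 = 41 bits.

Unary([8, 12, 5, 1, 10]) = 11111111011111111111101111101011111111110 (41 bits)


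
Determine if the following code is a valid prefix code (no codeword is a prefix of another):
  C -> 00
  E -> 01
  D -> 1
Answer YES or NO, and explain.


Checking each pair (does one codeword prefix another?):
  C='00' vs E='01': no prefix
  C='00' vs D='1': no prefix
  E='01' vs C='00': no prefix
  E='01' vs D='1': no prefix
  D='1' vs C='00': no prefix
  D='1' vs E='01': no prefix
No violation found over all pairs.

YES -- this is a valid prefix code. No codeword is a prefix of any other codeword.


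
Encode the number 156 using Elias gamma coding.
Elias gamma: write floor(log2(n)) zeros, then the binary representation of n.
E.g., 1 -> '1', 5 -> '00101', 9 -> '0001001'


num_bits = floor(log2(156)) + 1 = 8
leading_zeros = num_bits - 1 = 7
binary(156) = 10011100

Elias gamma(156) = '0000000' + '10011100' = 000000010011100 (15 bits)


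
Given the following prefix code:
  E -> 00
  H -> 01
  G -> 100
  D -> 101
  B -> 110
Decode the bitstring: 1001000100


Decoding step by step:
Bits 100 -> G
Bits 100 -> G
Bits 01 -> H
Bits 00 -> E


Decoded message: GGHE


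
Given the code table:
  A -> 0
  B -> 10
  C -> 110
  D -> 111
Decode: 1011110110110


Decoding:
10 -> B
111 -> D
10 -> B
110 -> C
110 -> C


Result: BDBCC


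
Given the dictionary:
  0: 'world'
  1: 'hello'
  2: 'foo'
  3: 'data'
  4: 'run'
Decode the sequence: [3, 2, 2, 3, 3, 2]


Look up each index in the dictionary:
  3 -> 'data'
  2 -> 'foo'
  2 -> 'foo'
  3 -> 'data'
  3 -> 'data'
  2 -> 'foo'

Decoded: "data foo foo data data foo"


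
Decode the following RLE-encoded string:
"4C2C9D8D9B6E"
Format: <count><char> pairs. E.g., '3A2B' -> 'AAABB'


Expanding each <count><char> pair:
  4C -> 'CCCC'
  2C -> 'CC'
  9D -> 'DDDDDDDDD'
  8D -> 'DDDDDDDD'
  9B -> 'BBBBBBBBB'
  6E -> 'EEEEEE'

Decoded = CCCCCCDDDDDDDDDDDDDDDDDBBBBBBBBBEEEEEE


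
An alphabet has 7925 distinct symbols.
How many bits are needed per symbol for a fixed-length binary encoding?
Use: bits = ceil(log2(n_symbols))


log2(7925) = 12.9522
Bracket: 2^12 = 4096 < 7925 <= 2^13 = 8192
So ceil(log2(7925)) = 13

bits = ceil(log2(7925)) = ceil(12.9522) = 13 bits


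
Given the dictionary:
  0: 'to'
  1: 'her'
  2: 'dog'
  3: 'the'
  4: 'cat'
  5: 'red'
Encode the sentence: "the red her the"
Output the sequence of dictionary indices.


Look up each word in the dictionary:
  'the' -> 3
  'red' -> 5
  'her' -> 1
  'the' -> 3

Encoded: [3, 5, 1, 3]


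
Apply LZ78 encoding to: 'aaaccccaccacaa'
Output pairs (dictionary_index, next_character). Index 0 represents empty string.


LZ78 encoding steps:
Dictionary: {0: ''}
Step 1: w='' (idx 0), next='a' -> output (0, 'a'), add 'a' as idx 1
Step 2: w='a' (idx 1), next='a' -> output (1, 'a'), add 'aa' as idx 2
Step 3: w='' (idx 0), next='c' -> output (0, 'c'), add 'c' as idx 3
Step 4: w='c' (idx 3), next='c' -> output (3, 'c'), add 'cc' as idx 4
Step 5: w='c' (idx 3), next='a' -> output (3, 'a'), add 'ca' as idx 5
Step 6: w='cc' (idx 4), next='a' -> output (4, 'a'), add 'cca' as idx 6
Step 7: w='ca' (idx 5), next='a' -> output (5, 'a'), add 'caa' as idx 7


Encoded: [(0, 'a'), (1, 'a'), (0, 'c'), (3, 'c'), (3, 'a'), (4, 'a'), (5, 'a')]


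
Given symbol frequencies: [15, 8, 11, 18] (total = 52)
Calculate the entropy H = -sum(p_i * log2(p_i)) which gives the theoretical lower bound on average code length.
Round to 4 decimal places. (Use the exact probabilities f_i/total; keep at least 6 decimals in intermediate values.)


Per-symbol terms -p_i * log2(p_i) with p_i = f_i/52:
  p = 15/52 = 0.288462: log2(p) = -1.793549, -p*log2(p) = 0.517370
  p = 8/52 = 0.153846: log2(p) = -2.700440, -p*log2(p) = 0.415452
  p = 11/52 = 0.211538: log2(p) = -2.241008, -p*log2(p) = 0.474059
  p = 18/52 = 0.346154: log2(p) = -1.530515, -p*log2(p) = 0.529794
H = 0.517370 + 0.415452 + 0.474059 + 0.529794 = 1.936675

H = 1.9367 bits/symbol


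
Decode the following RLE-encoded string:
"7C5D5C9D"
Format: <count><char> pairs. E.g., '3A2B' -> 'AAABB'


Expanding each <count><char> pair:
  7C -> 'CCCCCCC'
  5D -> 'DDDDD'
  5C -> 'CCCCC'
  9D -> 'DDDDDDDDD'

Decoded = CCCCCCCDDDDDCCCCCDDDDDDDDD


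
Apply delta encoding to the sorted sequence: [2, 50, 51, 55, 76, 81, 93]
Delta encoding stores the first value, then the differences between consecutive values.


First value: 2
Deltas:
  50 - 2 = 48
  51 - 50 = 1
  55 - 51 = 4
  76 - 55 = 21
  81 - 76 = 5
  93 - 81 = 12


Delta encoded: [2, 48, 1, 4, 21, 5, 12]


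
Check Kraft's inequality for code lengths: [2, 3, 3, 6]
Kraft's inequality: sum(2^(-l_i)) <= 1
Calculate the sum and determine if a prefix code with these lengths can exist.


Sum = 2^(-2) + 2^(-3) + 2^(-3) + 2^(-6)
    = 0.25 + 0.125 + 0.125 + 0.015625
    = 33/64 = 0.515625
Since 0.515625 <= 1, Kraft's inequality IS satisfied.
A prefix code with these lengths CAN exist.

Kraft sum = 0.515625. Satisfied.


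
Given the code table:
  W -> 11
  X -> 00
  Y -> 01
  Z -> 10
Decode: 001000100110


Decoding:
00 -> X
10 -> Z
00 -> X
10 -> Z
01 -> Y
10 -> Z


Result: XZXZYZ


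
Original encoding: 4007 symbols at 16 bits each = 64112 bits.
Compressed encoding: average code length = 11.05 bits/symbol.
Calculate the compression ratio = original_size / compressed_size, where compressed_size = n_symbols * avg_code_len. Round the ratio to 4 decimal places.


original_size = n_symbols * orig_bits = 4007 * 16 = 64112 bits
compressed_size = n_symbols * avg_code_len = 4007 * 11.05 = 44277.35 bits
ratio = original_size / compressed_size = 64112 / 44277.35 = 1.448

Compression ratio = 1.448


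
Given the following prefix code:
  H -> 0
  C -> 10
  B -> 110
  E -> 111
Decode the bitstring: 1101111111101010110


Decoding step by step:
Bits 110 -> B
Bits 111 -> E
Bits 111 -> E
Bits 110 -> B
Bits 10 -> C
Bits 10 -> C
Bits 110 -> B


Decoded message: BEEBCCB


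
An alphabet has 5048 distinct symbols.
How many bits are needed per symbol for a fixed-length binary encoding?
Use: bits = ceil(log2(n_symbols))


log2(5048) = 12.3015
Bracket: 2^12 = 4096 < 5048 <= 2^13 = 8192
So ceil(log2(5048)) = 13

bits = ceil(log2(5048)) = ceil(12.3015) = 13 bits


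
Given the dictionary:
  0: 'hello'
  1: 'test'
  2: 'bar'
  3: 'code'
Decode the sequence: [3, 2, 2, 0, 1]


Look up each index in the dictionary:
  3 -> 'code'
  2 -> 'bar'
  2 -> 'bar'
  0 -> 'hello'
  1 -> 'test'

Decoded: "code bar bar hello test"


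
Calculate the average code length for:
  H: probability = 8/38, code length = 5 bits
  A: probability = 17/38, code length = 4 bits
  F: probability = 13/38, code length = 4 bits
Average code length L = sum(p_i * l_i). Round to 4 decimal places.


Weighted contributions p_i * l_i:
  H: (8/38) * 5 = 40/38
  A: (17/38) * 4 = 68/38
  F: (13/38) * 4 = 52/38
Sum = (40 + 68 + 52)/38 = 160/38

L = 160/38 = 4.2105 bits/symbol


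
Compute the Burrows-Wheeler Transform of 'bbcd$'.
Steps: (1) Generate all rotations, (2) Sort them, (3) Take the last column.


Rotations (sorted):
  0: $bbcd -> last char: d
  1: bbcd$ -> last char: $
  2: bcd$b -> last char: b
  3: cd$bb -> last char: b
  4: d$bbc -> last char: c


BWT = d$bbc


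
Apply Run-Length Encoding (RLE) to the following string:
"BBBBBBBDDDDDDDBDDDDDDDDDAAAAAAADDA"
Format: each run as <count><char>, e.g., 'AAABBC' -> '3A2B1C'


Scanning runs left to right:
  i=0: run of 'B' x 7 -> '7B'
  i=7: run of 'D' x 7 -> '7D'
  i=14: run of 'B' x 1 -> '1B'
  i=15: run of 'D' x 9 -> '9D'
  i=24: run of 'A' x 7 -> '7A'
  i=31: run of 'D' x 2 -> '2D'
  i=33: run of 'A' x 1 -> '1A'

RLE = 7B7D1B9D7A2D1A


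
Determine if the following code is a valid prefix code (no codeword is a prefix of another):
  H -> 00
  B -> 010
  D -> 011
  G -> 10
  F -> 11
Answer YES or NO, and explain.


Checking each pair (does one codeword prefix another?):
  H='00' vs B='010': no prefix
  H='00' vs D='011': no prefix
  H='00' vs G='10': no prefix
  H='00' vs F='11': no prefix
  B='010' vs H='00': no prefix
  B='010' vs D='011': no prefix
  B='010' vs G='10': no prefix
  B='010' vs F='11': no prefix
  D='011' vs H='00': no prefix
  D='011' vs B='010': no prefix
  D='011' vs G='10': no prefix
  D='011' vs F='11': no prefix
  G='10' vs H='00': no prefix
  G='10' vs B='010': no prefix
  G='10' vs D='011': no prefix
  G='10' vs F='11': no prefix
  F='11' vs H='00': no prefix
  F='11' vs B='010': no prefix
  F='11' vs D='011': no prefix
  F='11' vs G='10': no prefix
No violation found over all pairs.

YES -- this is a valid prefix code. No codeword is a prefix of any other codeword.


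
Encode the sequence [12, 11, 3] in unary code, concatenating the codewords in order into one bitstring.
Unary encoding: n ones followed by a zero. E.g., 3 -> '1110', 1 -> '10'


Encode each number as n ones followed by a terminating 0:
  12 -> 1111111111110 (13 bits)
  11 -> 111111111110 (12 bits)
  3 -> 1110 (4 bits)
Total length = 13 + 12 + 4 = 29 bits.

Unary([12, 11, 3]) = 11111111111101111111111101110 (29 bits)


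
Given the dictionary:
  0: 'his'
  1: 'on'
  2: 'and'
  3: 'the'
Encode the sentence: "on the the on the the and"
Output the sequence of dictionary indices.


Look up each word in the dictionary:
  'on' -> 1
  'the' -> 3
  'the' -> 3
  'on' -> 1
  'the' -> 3
  'the' -> 3
  'and' -> 2

Encoded: [1, 3, 3, 1, 3, 3, 2]


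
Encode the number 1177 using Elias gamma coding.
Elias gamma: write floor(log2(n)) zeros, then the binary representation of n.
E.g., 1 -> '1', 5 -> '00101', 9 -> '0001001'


num_bits = floor(log2(1177)) + 1 = 11
leading_zeros = num_bits - 1 = 10
binary(1177) = 10010011001

Elias gamma(1177) = '0000000000' + '10010011001' = 000000000010010011001 (21 bits)


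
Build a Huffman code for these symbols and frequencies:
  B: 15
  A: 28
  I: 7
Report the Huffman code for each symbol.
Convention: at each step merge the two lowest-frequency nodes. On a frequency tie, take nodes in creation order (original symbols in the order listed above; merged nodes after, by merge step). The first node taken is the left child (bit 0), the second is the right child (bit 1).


Huffman tree construction:
Step 1: Merge I(7) + B(15) = 22
Step 2: Merge (I+B)(22) + A(28) = 50
Read each symbol's code off the tree from the root (left child = 0, right child = 1).

Codes:
  B: 01 (length 2)
  A: 1 (length 1)
  I: 00 (length 2)
Average code length: 72/50 = 1.4400 bits/symbol


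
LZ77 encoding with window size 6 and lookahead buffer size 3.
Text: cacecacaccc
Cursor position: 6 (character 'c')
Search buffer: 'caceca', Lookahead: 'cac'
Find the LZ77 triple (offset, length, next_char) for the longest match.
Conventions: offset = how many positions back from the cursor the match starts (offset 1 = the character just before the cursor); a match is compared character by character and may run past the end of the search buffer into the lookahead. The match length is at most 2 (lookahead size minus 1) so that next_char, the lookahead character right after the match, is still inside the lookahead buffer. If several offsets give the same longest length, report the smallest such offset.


Try each offset into the search buffer:
  offset=1 (pos 5, char 'a'): match length 0
  offset=2 (pos 4, char 'c'): match length 2
  offset=3 (pos 3, char 'e'): match length 0
  offset=4 (pos 2, char 'c'): match length 1
  offset=5 (pos 1, char 'a'): match length 0
  offset=6 (pos 0, char 'c'): match length 2
Longest match has length 2, found at offsets 2, 6; take the smallest, offset 2.
next_char = character at position 6 + 2 = 8 -> 'c'

Best match: offset=2, length=2 (matching 'ca' starting at position 4)
LZ77 triple: (2, 2, 'c')


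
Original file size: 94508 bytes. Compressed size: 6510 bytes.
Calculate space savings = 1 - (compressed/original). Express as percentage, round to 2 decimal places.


ratio = compressed/original = 6510/94508 = 0.068883
savings = 1 - ratio = 1 - 0.068883 = 0.931117
as a percentage: 0.931117 * 100 = 93.11%

Space savings = 1 - 6510/94508 = 93.11%


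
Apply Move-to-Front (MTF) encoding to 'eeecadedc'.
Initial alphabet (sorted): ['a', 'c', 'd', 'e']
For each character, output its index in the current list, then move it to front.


MTF encoding:
'e': index 3 in ['a', 'c', 'd', 'e'] -> ['e', 'a', 'c', 'd']
'e': index 0 in ['e', 'a', 'c', 'd'] -> ['e', 'a', 'c', 'd']
'e': index 0 in ['e', 'a', 'c', 'd'] -> ['e', 'a', 'c', 'd']
'c': index 2 in ['e', 'a', 'c', 'd'] -> ['c', 'e', 'a', 'd']
'a': index 2 in ['c', 'e', 'a', 'd'] -> ['a', 'c', 'e', 'd']
'd': index 3 in ['a', 'c', 'e', 'd'] -> ['d', 'a', 'c', 'e']
'e': index 3 in ['d', 'a', 'c', 'e'] -> ['e', 'd', 'a', 'c']
'd': index 1 in ['e', 'd', 'a', 'c'] -> ['d', 'e', 'a', 'c']
'c': index 3 in ['d', 'e', 'a', 'c'] -> ['c', 'd', 'e', 'a']


Output: [3, 0, 0, 2, 2, 3, 3, 1, 3]


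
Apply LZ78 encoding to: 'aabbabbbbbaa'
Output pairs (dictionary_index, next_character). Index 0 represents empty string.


LZ78 encoding steps:
Dictionary: {0: ''}
Step 1: w='' (idx 0), next='a' -> output (0, 'a'), add 'a' as idx 1
Step 2: w='a' (idx 1), next='b' -> output (1, 'b'), add 'ab' as idx 2
Step 3: w='' (idx 0), next='b' -> output (0, 'b'), add 'b' as idx 3
Step 4: w='ab' (idx 2), next='b' -> output (2, 'b'), add 'abb' as idx 4
Step 5: w='b' (idx 3), next='b' -> output (3, 'b'), add 'bb' as idx 5
Step 6: w='b' (idx 3), next='a' -> output (3, 'a'), add 'ba' as idx 6
Step 7: w='a' (idx 1), end of input -> output (1, '')


Encoded: [(0, 'a'), (1, 'b'), (0, 'b'), (2, 'b'), (3, 'b'), (3, 'a'), (1, '')]


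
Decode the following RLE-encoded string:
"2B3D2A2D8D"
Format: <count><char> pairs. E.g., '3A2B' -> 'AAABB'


Expanding each <count><char> pair:
  2B -> 'BB'
  3D -> 'DDD'
  2A -> 'AA'
  2D -> 'DD'
  8D -> 'DDDDDDDD'

Decoded = BBDDDAADDDDDDDDDD


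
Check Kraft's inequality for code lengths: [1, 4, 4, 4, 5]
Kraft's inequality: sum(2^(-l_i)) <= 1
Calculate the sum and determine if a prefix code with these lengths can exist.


Sum = 2^(-1) + 2^(-4) + 2^(-4) + 2^(-4) + 2^(-5)
    = 0.5 + 0.0625 + 0.0625 + 0.0625 + 0.03125
    = 23/32 = 0.71875
Since 0.71875 <= 1, Kraft's inequality IS satisfied.
A prefix code with these lengths CAN exist.

Kraft sum = 0.71875. Satisfied.


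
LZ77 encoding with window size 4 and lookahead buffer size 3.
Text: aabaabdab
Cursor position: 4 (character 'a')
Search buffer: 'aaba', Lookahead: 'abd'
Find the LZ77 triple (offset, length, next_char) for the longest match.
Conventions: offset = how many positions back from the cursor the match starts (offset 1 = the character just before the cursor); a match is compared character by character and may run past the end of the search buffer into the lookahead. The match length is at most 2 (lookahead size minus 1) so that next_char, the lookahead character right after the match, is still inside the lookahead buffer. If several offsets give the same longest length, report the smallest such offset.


Try each offset into the search buffer:
  offset=1 (pos 3, char 'a'): match length 1
  offset=2 (pos 2, char 'b'): match length 0
  offset=3 (pos 1, char 'a'): match length 2
  offset=4 (pos 0, char 'a'): match length 1
Longest match has length 2 at offset 3.
next_char = character at position 4 + 2 = 6 -> 'd'

Best match: offset=3, length=2 (matching 'ab' starting at position 1)
LZ77 triple: (3, 2, 'd')


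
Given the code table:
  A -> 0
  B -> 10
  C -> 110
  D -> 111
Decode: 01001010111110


Decoding:
0 -> A
10 -> B
0 -> A
10 -> B
10 -> B
111 -> D
110 -> C


Result: ABABBDC


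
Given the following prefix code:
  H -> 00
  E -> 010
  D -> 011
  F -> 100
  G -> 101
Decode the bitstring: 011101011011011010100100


Decoding step by step:
Bits 011 -> D
Bits 101 -> G
Bits 011 -> D
Bits 011 -> D
Bits 011 -> D
Bits 010 -> E
Bits 100 -> F
Bits 100 -> F


Decoded message: DGDDDEFF


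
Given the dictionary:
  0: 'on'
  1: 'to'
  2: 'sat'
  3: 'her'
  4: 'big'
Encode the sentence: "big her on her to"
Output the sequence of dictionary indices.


Look up each word in the dictionary:
  'big' -> 4
  'her' -> 3
  'on' -> 0
  'her' -> 3
  'to' -> 1

Encoded: [4, 3, 0, 3, 1]


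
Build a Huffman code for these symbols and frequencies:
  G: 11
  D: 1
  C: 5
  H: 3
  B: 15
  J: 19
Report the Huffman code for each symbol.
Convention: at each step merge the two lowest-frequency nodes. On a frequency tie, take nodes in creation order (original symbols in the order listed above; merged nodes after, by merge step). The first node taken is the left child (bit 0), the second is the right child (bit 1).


Huffman tree construction:
Step 1: Merge D(1) + H(3) = 4
Step 2: Merge (D+H)(4) + C(5) = 9
Step 3: Merge ((D+H)+C)(9) + G(11) = 20
Step 4: Merge B(15) + J(19) = 34
Step 5: Merge (((D+H)+C)+G)(20) + (B+J)(34) = 54
Read each symbol's code off the tree from the root (left child = 0, right child = 1).

Codes:
  G: 01 (length 2)
  D: 0000 (length 4)
  C: 001 (length 3)
  H: 0001 (length 4)
  B: 10 (length 2)
  J: 11 (length 2)
Average code length: 121/54 = 2.2407 bits/symbol


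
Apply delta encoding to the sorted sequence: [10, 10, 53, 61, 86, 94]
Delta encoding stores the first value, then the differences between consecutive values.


First value: 10
Deltas:
  10 - 10 = 0
  53 - 10 = 43
  61 - 53 = 8
  86 - 61 = 25
  94 - 86 = 8


Delta encoded: [10, 0, 43, 8, 25, 8]


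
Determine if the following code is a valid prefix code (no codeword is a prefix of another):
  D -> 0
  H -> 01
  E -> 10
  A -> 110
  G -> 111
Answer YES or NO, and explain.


Checking each pair (does one codeword prefix another?):
  D='0' vs H='01': prefix -- VIOLATION

NO -- this is NOT a valid prefix code. D (0) is a prefix of H (01).


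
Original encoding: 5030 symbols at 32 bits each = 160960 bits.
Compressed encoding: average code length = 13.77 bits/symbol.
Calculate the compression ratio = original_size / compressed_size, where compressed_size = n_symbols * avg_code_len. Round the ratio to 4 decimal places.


original_size = n_symbols * orig_bits = 5030 * 32 = 160960 bits
compressed_size = n_symbols * avg_code_len = 5030 * 13.77 = 69263.1 bits
ratio = original_size / compressed_size = 160960 / 69263.1 = 2.3239

Compression ratio = 2.3239


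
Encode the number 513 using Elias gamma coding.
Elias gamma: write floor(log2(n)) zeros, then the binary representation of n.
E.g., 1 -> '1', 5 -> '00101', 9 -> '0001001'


num_bits = floor(log2(513)) + 1 = 10
leading_zeros = num_bits - 1 = 9
binary(513) = 1000000001

Elias gamma(513) = '000000000' + '1000000001' = 0000000001000000001 (19 bits)


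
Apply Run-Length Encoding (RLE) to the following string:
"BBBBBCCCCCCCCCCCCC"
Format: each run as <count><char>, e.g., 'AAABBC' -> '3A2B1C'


Scanning runs left to right:
  i=0: run of 'B' x 5 -> '5B'
  i=5: run of 'C' x 13 -> '13C'

RLE = 5B13C


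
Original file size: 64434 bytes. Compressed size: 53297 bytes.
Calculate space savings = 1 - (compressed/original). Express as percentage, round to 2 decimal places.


ratio = compressed/original = 53297/64434 = 0.827156
savings = 1 - ratio = 1 - 0.827156 = 0.172844
as a percentage: 0.172844 * 100 = 17.28%

Space savings = 1 - 53297/64434 = 17.28%


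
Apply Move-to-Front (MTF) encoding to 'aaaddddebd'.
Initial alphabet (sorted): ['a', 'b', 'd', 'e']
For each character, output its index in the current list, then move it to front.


MTF encoding:
'a': index 0 in ['a', 'b', 'd', 'e'] -> ['a', 'b', 'd', 'e']
'a': index 0 in ['a', 'b', 'd', 'e'] -> ['a', 'b', 'd', 'e']
'a': index 0 in ['a', 'b', 'd', 'e'] -> ['a', 'b', 'd', 'e']
'd': index 2 in ['a', 'b', 'd', 'e'] -> ['d', 'a', 'b', 'e']
'd': index 0 in ['d', 'a', 'b', 'e'] -> ['d', 'a', 'b', 'e']
'd': index 0 in ['d', 'a', 'b', 'e'] -> ['d', 'a', 'b', 'e']
'd': index 0 in ['d', 'a', 'b', 'e'] -> ['d', 'a', 'b', 'e']
'e': index 3 in ['d', 'a', 'b', 'e'] -> ['e', 'd', 'a', 'b']
'b': index 3 in ['e', 'd', 'a', 'b'] -> ['b', 'e', 'd', 'a']
'd': index 2 in ['b', 'e', 'd', 'a'] -> ['d', 'b', 'e', 'a']


Output: [0, 0, 0, 2, 0, 0, 0, 3, 3, 2]


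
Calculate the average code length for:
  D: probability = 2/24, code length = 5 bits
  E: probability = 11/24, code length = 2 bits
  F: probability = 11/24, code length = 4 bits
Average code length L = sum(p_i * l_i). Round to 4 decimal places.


Weighted contributions p_i * l_i:
  D: (2/24) * 5 = 10/24
  E: (11/24) * 2 = 22/24
  F: (11/24) * 4 = 44/24
Sum = (10 + 22 + 44)/24 = 76/24

L = 76/24 = 3.1667 bits/symbol


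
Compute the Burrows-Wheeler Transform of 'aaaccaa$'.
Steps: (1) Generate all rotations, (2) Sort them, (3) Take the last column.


Rotations (sorted):
  0: $aaaccaa -> last char: a
  1: a$aaacca -> last char: a
  2: aa$aaacc -> last char: c
  3: aaaccaa$ -> last char: $
  4: aaccaa$a -> last char: a
  5: accaa$aa -> last char: a
  6: caa$aaac -> last char: c
  7: ccaa$aaa -> last char: a


BWT = aac$aaca


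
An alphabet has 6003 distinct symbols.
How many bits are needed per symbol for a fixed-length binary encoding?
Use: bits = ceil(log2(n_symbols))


log2(6003) = 12.5515
Bracket: 2^12 = 4096 < 6003 <= 2^13 = 8192
So ceil(log2(6003)) = 13

bits = ceil(log2(6003)) = ceil(12.5515) = 13 bits


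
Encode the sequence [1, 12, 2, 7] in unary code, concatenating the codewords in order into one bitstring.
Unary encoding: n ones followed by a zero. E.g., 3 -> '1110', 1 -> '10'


Encode each number as n ones followed by a terminating 0:
  1 -> 10 (2 bits)
  12 -> 1111111111110 (13 bits)
  2 -> 110 (3 bits)
  7 -> 11111110 (8 bits)
Total length = 2 + 13 + 3 + 8 = 26 bits.

Unary([1, 12, 2, 7]) = 10111111111111011011111110 (26 bits)


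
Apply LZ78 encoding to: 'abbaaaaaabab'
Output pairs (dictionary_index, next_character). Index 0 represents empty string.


LZ78 encoding steps:
Dictionary: {0: ''}
Step 1: w='' (idx 0), next='a' -> output (0, 'a'), add 'a' as idx 1
Step 2: w='' (idx 0), next='b' -> output (0, 'b'), add 'b' as idx 2
Step 3: w='b' (idx 2), next='a' -> output (2, 'a'), add 'ba' as idx 3
Step 4: w='a' (idx 1), next='a' -> output (1, 'a'), add 'aa' as idx 4
Step 5: w='aa' (idx 4), next='a' -> output (4, 'a'), add 'aaa' as idx 5
Step 6: w='ba' (idx 3), next='b' -> output (3, 'b'), add 'bab' as idx 6


Encoded: [(0, 'a'), (0, 'b'), (2, 'a'), (1, 'a'), (4, 'a'), (3, 'b')]


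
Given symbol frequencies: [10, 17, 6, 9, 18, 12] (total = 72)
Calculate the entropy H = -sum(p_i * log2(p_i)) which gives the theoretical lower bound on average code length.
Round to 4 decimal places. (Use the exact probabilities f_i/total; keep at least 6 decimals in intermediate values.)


Per-symbol terms -p_i * log2(p_i) with p_i = f_i/72:
  p = 10/72 = 0.138889: log2(p) = -2.847997, -p*log2(p) = 0.395555
  p = 17/72 = 0.236111: log2(p) = -2.082462, -p*log2(p) = 0.491692
  p = 6/72 = 0.083333: log2(p) = -3.584963, -p*log2(p) = 0.298747
  p = 9/72 = 0.125000: log2(p) = -3.000000, -p*log2(p) = 0.375000
  p = 18/72 = 0.250000: log2(p) = -2.000000, -p*log2(p) = 0.500000
  p = 12/72 = 0.166667: log2(p) = -2.584963, -p*log2(p) = 0.430827
H = 0.395555 + 0.491692 + 0.298747 + 0.375000 + 0.500000 + 0.430827 = 2.491821

H = 2.4918 bits/symbol


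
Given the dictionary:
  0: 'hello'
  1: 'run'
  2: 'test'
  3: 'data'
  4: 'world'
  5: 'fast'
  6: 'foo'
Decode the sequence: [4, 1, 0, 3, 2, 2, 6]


Look up each index in the dictionary:
  4 -> 'world'
  1 -> 'run'
  0 -> 'hello'
  3 -> 'data'
  2 -> 'test'
  2 -> 'test'
  6 -> 'foo'

Decoded: "world run hello data test test foo"


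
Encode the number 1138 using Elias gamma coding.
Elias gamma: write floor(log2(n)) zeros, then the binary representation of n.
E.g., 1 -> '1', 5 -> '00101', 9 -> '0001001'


num_bits = floor(log2(1138)) + 1 = 11
leading_zeros = num_bits - 1 = 10
binary(1138) = 10001110010

Elias gamma(1138) = '0000000000' + '10001110010' = 000000000010001110010 (21 bits)


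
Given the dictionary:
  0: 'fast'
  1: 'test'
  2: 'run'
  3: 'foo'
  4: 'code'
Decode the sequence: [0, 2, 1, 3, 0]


Look up each index in the dictionary:
  0 -> 'fast'
  2 -> 'run'
  1 -> 'test'
  3 -> 'foo'
  0 -> 'fast'

Decoded: "fast run test foo fast"


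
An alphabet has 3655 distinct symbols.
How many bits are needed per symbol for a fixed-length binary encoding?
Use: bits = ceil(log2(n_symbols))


log2(3655) = 11.8357
Bracket: 2^11 = 2048 < 3655 <= 2^12 = 4096
So ceil(log2(3655)) = 12

bits = ceil(log2(3655)) = ceil(11.8357) = 12 bits


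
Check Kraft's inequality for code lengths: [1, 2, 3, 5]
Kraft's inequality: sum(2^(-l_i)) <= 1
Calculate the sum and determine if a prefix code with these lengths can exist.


Sum = 2^(-1) + 2^(-2) + 2^(-3) + 2^(-5)
    = 0.5 + 0.25 + 0.125 + 0.03125
    = 29/32 = 0.90625
Since 0.90625 <= 1, Kraft's inequality IS satisfied.
A prefix code with these lengths CAN exist.

Kraft sum = 0.90625. Satisfied.


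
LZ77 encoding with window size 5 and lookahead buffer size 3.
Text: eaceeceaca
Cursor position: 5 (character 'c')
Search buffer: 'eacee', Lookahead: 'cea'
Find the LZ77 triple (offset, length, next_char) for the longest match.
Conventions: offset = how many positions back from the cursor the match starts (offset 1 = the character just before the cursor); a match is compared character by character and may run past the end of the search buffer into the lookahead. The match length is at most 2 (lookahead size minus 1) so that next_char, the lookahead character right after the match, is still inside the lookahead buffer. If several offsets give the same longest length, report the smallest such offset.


Try each offset into the search buffer:
  offset=1 (pos 4, char 'e'): match length 0
  offset=2 (pos 3, char 'e'): match length 0
  offset=3 (pos 2, char 'c'): match length 2
  offset=4 (pos 1, char 'a'): match length 0
  offset=5 (pos 0, char 'e'): match length 0
Longest match has length 2 at offset 3.
next_char = character at position 5 + 2 = 7 -> 'a'

Best match: offset=3, length=2 (matching 'ce' starting at position 2)
LZ77 triple: (3, 2, 'a')


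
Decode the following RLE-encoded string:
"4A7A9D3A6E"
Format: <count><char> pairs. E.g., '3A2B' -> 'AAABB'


Expanding each <count><char> pair:
  4A -> 'AAAA'
  7A -> 'AAAAAAA'
  9D -> 'DDDDDDDDD'
  3A -> 'AAA'
  6E -> 'EEEEEE'

Decoded = AAAAAAAAAAADDDDDDDDDAAAEEEEEE
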